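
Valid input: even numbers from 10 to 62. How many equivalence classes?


Constraint: even integers in [10, 62]
Class 1: x < 10 — out-of-range invalid
Class 2: x in [10,62] but odd — wrong type invalid
Class 3: x in [10,62] and even — valid
Class 4: x > 62 — out-of-range invalid
Total equivalence classes: 4

4 equivalence classes


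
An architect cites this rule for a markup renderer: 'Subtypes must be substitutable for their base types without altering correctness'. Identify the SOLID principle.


This describes the Liskov Substitution Principle (LSP)

Liskov Substitution Principle (LSP)


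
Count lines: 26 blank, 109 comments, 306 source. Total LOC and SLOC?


Total LOC = blank + comment + code
Total LOC = 26 + 109 + 306 = 441
SLOC (source only) = code = 306

Total LOC: 441, SLOC: 306


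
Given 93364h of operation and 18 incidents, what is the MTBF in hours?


Formula: MTBF = Total operating time / Number of failures
MTBF = 93364 / 18
MTBF = 5186.89 hours

5186.89 hours


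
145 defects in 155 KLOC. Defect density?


Defect density = defects / KLOC
Defect density = 145 / 155
Defect density = 0.935 defects/KLOC

0.935 defects/KLOC


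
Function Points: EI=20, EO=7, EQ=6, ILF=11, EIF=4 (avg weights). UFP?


UFP = EI*4 + EO*5 + EQ*4 + ILF*10 + EIF*7
UFP = 20*4 + 7*5 + 6*4 + 11*10 + 4*7
UFP = 80 + 35 + 24 + 110 + 28
UFP = 277

277


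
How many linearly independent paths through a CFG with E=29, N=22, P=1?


Formula: V(G) = E - N + 2P
V(G) = 29 - 22 + 2*1
V(G) = 7 + 2
V(G) = 9

9


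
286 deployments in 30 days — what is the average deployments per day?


Formula: deployments per day = releases / days
= 286 / 30
= 9.533 deploys/day
(equivalently, 66.73 deploys/week)

9.533 deploys/day


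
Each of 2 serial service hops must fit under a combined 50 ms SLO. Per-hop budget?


Formula: per_stage = total_budget / stages
per_stage = 50 / 2
per_stage = 25.0 ms

25.0 ms


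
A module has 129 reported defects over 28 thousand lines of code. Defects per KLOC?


Defect density = defects / KLOC
Defect density = 129 / 28
Defect density = 4.607 defects/KLOC

4.607 defects/KLOC


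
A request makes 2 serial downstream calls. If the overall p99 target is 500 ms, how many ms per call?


Formula: per_stage = total_budget / stages
per_stage = 500 / 2
per_stage = 250.0 ms

250.0 ms


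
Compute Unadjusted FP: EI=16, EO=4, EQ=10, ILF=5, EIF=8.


UFP = EI*4 + EO*5 + EQ*4 + ILF*10 + EIF*7
UFP = 16*4 + 4*5 + 10*4 + 5*10 + 8*7
UFP = 64 + 20 + 40 + 50 + 56
UFP = 230

230


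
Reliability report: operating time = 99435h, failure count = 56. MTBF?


Formula: MTBF = Total operating time / Number of failures
MTBF = 99435 / 56
MTBF = 1775.63 hours

1775.63 hours


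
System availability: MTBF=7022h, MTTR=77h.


Availability = MTBF / (MTBF + MTTR)
Availability = 7022 / (7022 + 77)
Availability = 7022 / 7099
Availability = 98.9153%

98.9153%


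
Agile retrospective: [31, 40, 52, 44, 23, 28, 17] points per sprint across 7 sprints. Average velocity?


Formula: Avg velocity = Total points / Number of sprints
Points: [31, 40, 52, 44, 23, 28, 17]
Sum = 31 + 40 + 52 + 44 + 23 + 28 + 17 = 235
Avg velocity = 235 / 7 = 33.57 points/sprint

33.57 points/sprint


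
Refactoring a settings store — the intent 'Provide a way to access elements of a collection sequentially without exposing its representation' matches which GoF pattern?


This matches the Iterator pattern

Iterator


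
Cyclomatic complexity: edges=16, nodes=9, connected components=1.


Formula: V(G) = E - N + 2P
V(G) = 16 - 9 + 2*1
V(G) = 7 + 2
V(G) = 9

9


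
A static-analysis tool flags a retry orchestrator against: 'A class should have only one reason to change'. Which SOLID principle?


This describes the Single Responsibility Principle (SRP)

Single Responsibility Principle (SRP)


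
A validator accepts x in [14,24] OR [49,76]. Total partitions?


Valid ranges: [14,24] and [49,76]
Class 1: x < 14 — invalid
Class 2: 14 ≤ x ≤ 24 — valid
Class 3: 24 < x < 49 — invalid (gap between ranges)
Class 4: 49 ≤ x ≤ 76 — valid
Class 5: x > 76 — invalid
Total equivalence classes: 5

5 equivalence classes


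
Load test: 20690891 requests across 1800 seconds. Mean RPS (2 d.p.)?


Formula: throughput = requests / seconds
throughput = 20690891 / 1800
throughput = 11494.94 requests/second

11494.94 requests/second


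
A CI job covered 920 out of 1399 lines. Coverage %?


Coverage = covered / total * 100
Coverage = 920 / 1399 * 100
Coverage = 65.76%

65.76%


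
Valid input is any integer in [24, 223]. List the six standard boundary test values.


Range: [24, 223]
Boundaries: just below min, min, min+1, max-1, max, just above max
Values: [23, 24, 25, 222, 223, 224]

[23, 24, 25, 222, 223, 224]


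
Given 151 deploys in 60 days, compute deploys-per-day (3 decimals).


Formula: deployments per day = releases / days
= 151 / 60
= 2.517 deploys/day
(equivalently, 17.62 deploys/week)

2.517 deploys/day


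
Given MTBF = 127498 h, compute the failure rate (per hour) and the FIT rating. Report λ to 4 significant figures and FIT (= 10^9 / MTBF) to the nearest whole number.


Formula: λ = 1 / MTBF; FIT = λ × 1e9 = 1e9 / MTBF
λ = 1 / 127498 ≈ 7.843e-06 failures/hour
FIT = 1e9 / 127498 ≈ 7843 failures per 1e9 hours (nearest whole number)

λ = 7.843e-06 /h, FIT = 7843


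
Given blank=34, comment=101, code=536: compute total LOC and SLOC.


Total LOC = blank + comment + code
Total LOC = 34 + 101 + 536 = 671
SLOC (source only) = code = 536

Total LOC: 671, SLOC: 536


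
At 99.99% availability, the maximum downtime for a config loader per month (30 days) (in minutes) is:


Formula: allowed downtime = period * (100 - SLA) / 100
Period (month (30 days)) = 43200 minutes
Unavailability fraction = (100 - 99.99) / 100
Allowed downtime = 43200 * (100 - 99.99) / 100
Allowed downtime = 4.32 minutes

4.32 minutes


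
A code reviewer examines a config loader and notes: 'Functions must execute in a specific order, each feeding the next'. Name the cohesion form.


Reasoning: Output of one is input to next
Type: Sequential cohesion

Sequential cohesion


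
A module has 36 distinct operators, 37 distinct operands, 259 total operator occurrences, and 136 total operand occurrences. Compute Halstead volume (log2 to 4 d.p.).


Formula: V = N * log2(η), where N = N1 + N2 and η = η1 + η2
η = 36 + 37 = 73
N = 259 + 136 = 395
log2(73) ≈ 6.1898
V = 395 * 6.1898 = 2444.97

2444.97


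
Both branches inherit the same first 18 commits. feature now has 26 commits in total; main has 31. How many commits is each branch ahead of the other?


Common ancestor: commit #18
feature commits after divergence: 26 - 18 = 8
main commits after divergence: 31 - 18 = 13
feature is 8 commits ahead of main
main is 13 commits ahead of feature

feature ahead: 8, main ahead: 13


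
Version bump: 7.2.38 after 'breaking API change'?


Current: 7.2.38
Change category: 'breaking API change' → major bump
SemVer rule: major bump → increment MAJOR, reset MINOR and PATCH to 0
New: 8.0.0

8.0.0


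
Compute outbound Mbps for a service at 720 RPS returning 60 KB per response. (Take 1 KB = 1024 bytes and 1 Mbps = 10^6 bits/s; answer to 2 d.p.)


Formula: Mbps = payload_bytes * RPS * 8 / 1e6
Payload per request = 60 KB = 60 * 1024 = 61440 bytes
Total bytes/sec = 61440 * 720 = 44236800
Total bits/sec = 44236800 * 8 = 353894400
Mbps = 353894400 / 1e6 = 353.89

353.89 Mbps


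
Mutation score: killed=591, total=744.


Mutation score = killed / total * 100
Mutation score = 591 / 744 * 100
Mutation score = 79.44%

79.44%


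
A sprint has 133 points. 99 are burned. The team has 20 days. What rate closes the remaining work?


Formula: Required rate = Remaining points / Days left
Remaining = 133 - 99 = 34 points
Required rate = 34 / 20 = 1.7 points/day

1.7 points/day


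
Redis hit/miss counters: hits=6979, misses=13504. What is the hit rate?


Formula: hit rate = hits / (hits + misses) * 100
hit rate = 6979 / (6979 + 13504) * 100
hit rate = 6979 / 20483 * 100
hit rate = 34.07%

34.07%


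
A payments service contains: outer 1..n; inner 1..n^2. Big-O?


Reasoning: n times n^2
Complexity: O(n^3)

O(n^3)


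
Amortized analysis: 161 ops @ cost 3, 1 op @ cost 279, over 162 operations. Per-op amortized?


Formula: Amortized cost = Total cost / Operations
Total cost = (161 * 3) + (1 * 279)
Total cost = 483 + 279 = 762
Amortized = 762 / 162 = 4.7037

4.7037


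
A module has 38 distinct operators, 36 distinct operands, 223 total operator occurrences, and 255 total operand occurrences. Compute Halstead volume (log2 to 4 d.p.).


Formula: V = N * log2(η), where N = N1 + N2 and η = η1 + η2
η = 38 + 36 = 74
N = 223 + 255 = 478
log2(74) ≈ 6.2095
V = 478 * 6.2095 = 2968.14

2968.14


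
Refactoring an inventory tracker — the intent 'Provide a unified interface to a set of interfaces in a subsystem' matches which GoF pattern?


This matches the Facade pattern

Facade


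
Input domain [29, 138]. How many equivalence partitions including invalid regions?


Valid range: [29, 138]
Class 1: x < 29 — invalid
Class 2: 29 ≤ x ≤ 138 — valid
Class 3: x > 138 — invalid
Total equivalence classes: 3

3 equivalence classes


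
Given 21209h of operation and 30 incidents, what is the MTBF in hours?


Formula: MTBF = Total operating time / Number of failures
MTBF = 21209 / 30
MTBF = 706.97 hours

706.97 hours


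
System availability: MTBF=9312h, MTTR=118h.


Availability = MTBF / (MTBF + MTTR)
Availability = 9312 / (9312 + 118)
Availability = 9312 / 9430
Availability = 98.7487%

98.7487%


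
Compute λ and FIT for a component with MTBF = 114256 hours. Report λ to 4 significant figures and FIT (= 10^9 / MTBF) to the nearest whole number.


Formula: λ = 1 / MTBF; FIT = λ × 1e9 = 1e9 / MTBF
λ = 1 / 114256 ≈ 8.752e-06 failures/hour
FIT = 1e9 / 114256 ≈ 8752 failures per 1e9 hours (nearest whole number)

λ = 8.752e-06 /h, FIT = 8752


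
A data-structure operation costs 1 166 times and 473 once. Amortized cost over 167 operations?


Formula: Amortized cost = Total cost / Operations
Total cost = (166 * 1) + (1 * 473)
Total cost = 166 + 473 = 639
Amortized = 639 / 167 = 3.8263

3.8263


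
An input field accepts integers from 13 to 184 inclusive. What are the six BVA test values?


Range: [13, 184]
Boundaries: just below min, min, min+1, max-1, max, just above max
Values: [12, 13, 14, 183, 184, 185]

[12, 13, 14, 183, 184, 185]


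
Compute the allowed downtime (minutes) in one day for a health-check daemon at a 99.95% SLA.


Formula: allowed downtime = period * (100 - SLA) / 100
Period (day) = 1440 minutes
Unavailability fraction = (100 - 99.95) / 100
Allowed downtime = 1440 * (100 - 99.95) / 100
Allowed downtime = 0.72 minutes

0.72 minutes


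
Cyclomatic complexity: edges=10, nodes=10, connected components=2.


Formula: V(G) = E - N + 2P
V(G) = 10 - 10 + 2*2
V(G) = 0 + 4
V(G) = 4

4


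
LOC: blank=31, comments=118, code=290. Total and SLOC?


Total LOC = blank + comment + code
Total LOC = 31 + 118 + 290 = 439
SLOC (source only) = code = 290

Total LOC: 439, SLOC: 290


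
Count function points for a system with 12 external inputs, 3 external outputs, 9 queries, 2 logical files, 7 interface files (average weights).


UFP = EI*4 + EO*5 + EQ*4 + ILF*10 + EIF*7
UFP = 12*4 + 3*5 + 9*4 + 2*10 + 7*7
UFP = 48 + 15 + 36 + 20 + 49
UFP = 168

168


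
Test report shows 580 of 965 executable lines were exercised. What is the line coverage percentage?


Coverage = covered / total * 100
Coverage = 580 / 965 * 100
Coverage = 60.1%

60.1%


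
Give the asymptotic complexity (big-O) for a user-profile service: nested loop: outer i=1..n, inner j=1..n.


Reasoning: n iterations times n iterations
Complexity: O(n^2)

O(n^2)


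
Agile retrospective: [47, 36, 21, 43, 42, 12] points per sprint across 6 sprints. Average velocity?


Formula: Avg velocity = Total points / Number of sprints
Points: [47, 36, 21, 43, 42, 12]
Sum = 47 + 36 + 21 + 43 + 42 + 12 = 201
Avg velocity = 201 / 6 = 33.5 points/sprint

33.5 points/sprint


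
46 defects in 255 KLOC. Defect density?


Defect density = defects / KLOC
Defect density = 46 / 255
Defect density = 0.18 defects/KLOC

0.18 defects/KLOC


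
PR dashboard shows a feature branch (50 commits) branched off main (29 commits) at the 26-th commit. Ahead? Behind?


Common ancestor: commit #26
feature commits after divergence: 50 - 26 = 24
main commits after divergence: 29 - 26 = 3
feature is 24 commits ahead of main
main is 3 commits ahead of feature

feature ahead: 24, main ahead: 3


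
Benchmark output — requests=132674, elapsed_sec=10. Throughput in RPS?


Formula: throughput = requests / seconds
throughput = 132674 / 10
throughput = 13267.4 requests/second

13267.4 requests/second


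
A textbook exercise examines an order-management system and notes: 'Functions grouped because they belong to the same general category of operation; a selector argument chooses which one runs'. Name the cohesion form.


Reasoning: Grouped by category of activity, not by data or sequence
Type: Logical cohesion

Logical cohesion


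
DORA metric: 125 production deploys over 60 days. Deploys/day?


Formula: deployments per day = releases / days
= 125 / 60
= 2.083 deploys/day
(equivalently, 14.58 deploys/week)

2.083 deploys/day


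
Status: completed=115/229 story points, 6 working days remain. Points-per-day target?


Formula: Required rate = Remaining points / Days left
Remaining = 229 - 115 = 114 points
Required rate = 114 / 6 = 19.0 points/day

19.0 points/day


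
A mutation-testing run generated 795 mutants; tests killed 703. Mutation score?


Mutation score = killed / total * 100
Mutation score = 703 / 795 * 100
Mutation score = 88.43%

88.43%


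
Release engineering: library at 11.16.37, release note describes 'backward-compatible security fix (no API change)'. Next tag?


Current: 11.16.37
Change category: 'backward-compatible security fix (no API change)' → patch bump
SemVer rule: patch bump → increment PATCH (MAJOR and MINOR unchanged)
New: 11.16.38

11.16.38


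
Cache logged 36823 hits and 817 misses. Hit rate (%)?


Formula: hit rate = hits / (hits + misses) * 100
hit rate = 36823 / (36823 + 817) * 100
hit rate = 36823 / 37640 * 100
hit rate = 97.83%

97.83%


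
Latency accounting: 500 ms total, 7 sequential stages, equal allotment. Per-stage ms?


Formula: per_stage = total_budget / stages
per_stage = 500 / 7
per_stage = 71.43 ms

71.43 ms


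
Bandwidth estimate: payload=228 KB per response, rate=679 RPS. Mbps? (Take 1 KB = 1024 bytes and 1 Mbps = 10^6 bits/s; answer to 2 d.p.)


Formula: Mbps = payload_bytes * RPS * 8 / 1e6
Payload per request = 228 KB = 228 * 1024 = 233472 bytes
Total bytes/sec = 233472 * 679 = 158527488
Total bits/sec = 158527488 * 8 = 1268219904
Mbps = 1268219904 / 1e6 = 1268.22

1268.22 Mbps


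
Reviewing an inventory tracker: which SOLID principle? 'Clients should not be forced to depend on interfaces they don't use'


This describes the Interface Segregation Principle (ISP)

Interface Segregation Principle (ISP)


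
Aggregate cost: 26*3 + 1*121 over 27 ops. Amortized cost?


Formula: Amortized cost = Total cost / Operations
Total cost = (26 * 3) + (1 * 121)
Total cost = 78 + 121 = 199
Amortized = 199 / 27 = 7.3704

7.3704


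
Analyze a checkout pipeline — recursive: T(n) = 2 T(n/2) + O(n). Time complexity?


Reasoning: master theorem case 2 (merge-sort recurrence)
Complexity: O(n log n)

O(n log n)


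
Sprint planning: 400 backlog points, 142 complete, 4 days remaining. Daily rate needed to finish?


Formula: Required rate = Remaining points / Days left
Remaining = 400 - 142 = 258 points
Required rate = 258 / 4 = 64.5 points/day

64.5 points/day


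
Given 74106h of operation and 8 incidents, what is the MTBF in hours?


Formula: MTBF = Total operating time / Number of failures
MTBF = 74106 / 8
MTBF = 9263.25 hours

9263.25 hours


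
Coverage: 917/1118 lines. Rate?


Coverage = covered / total * 100
Coverage = 917 / 1118 * 100
Coverage = 82.02%

82.02%


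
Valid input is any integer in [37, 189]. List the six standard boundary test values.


Range: [37, 189]
Boundaries: just below min, min, min+1, max-1, max, just above max
Values: [36, 37, 38, 188, 189, 190]

[36, 37, 38, 188, 189, 190]


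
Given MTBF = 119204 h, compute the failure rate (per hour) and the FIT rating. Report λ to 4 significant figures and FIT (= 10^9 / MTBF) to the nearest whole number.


Formula: λ = 1 / MTBF; FIT = λ × 1e9 = 1e9 / MTBF
λ = 1 / 119204 ≈ 8.389e-06 failures/hour
FIT = 1e9 / 119204 ≈ 8389 failures per 1e9 hours (nearest whole number)

λ = 8.389e-06 /h, FIT = 8389


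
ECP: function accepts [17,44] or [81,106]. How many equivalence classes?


Valid ranges: [17,44] and [81,106]
Class 1: x < 17 — invalid
Class 2: 17 ≤ x ≤ 44 — valid
Class 3: 44 < x < 81 — invalid (gap between ranges)
Class 4: 81 ≤ x ≤ 106 — valid
Class 5: x > 106 — invalid
Total equivalence classes: 5

5 equivalence classes


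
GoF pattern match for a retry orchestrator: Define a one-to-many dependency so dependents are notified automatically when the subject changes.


This matches the Observer pattern

Observer


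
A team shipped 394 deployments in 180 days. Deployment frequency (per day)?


Formula: deployments per day = releases / days
= 394 / 180
= 2.189 deploys/day
(equivalently, 15.32 deploys/week)

2.189 deploys/day


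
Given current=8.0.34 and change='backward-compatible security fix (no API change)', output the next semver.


Current: 8.0.34
Change category: 'backward-compatible security fix (no API change)' → patch bump
SemVer rule: patch bump → increment PATCH (MAJOR and MINOR unchanged)
New: 8.0.35

8.0.35


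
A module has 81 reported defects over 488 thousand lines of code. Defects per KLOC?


Defect density = defects / KLOC
Defect density = 81 / 488
Defect density = 0.166 defects/KLOC

0.166 defects/KLOC


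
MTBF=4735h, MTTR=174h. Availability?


Availability = MTBF / (MTBF + MTTR)
Availability = 4735 / (4735 + 174)
Availability = 4735 / 4909
Availability = 96.4555%

96.4555%


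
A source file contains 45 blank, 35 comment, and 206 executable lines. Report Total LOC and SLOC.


Total LOC = blank + comment + code
Total LOC = 45 + 35 + 206 = 286
SLOC (source only) = code = 206

Total LOC: 286, SLOC: 206


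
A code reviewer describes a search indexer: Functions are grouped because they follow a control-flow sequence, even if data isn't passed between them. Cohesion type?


Reasoning: Grouped by order of execution within a routine, not by data flow
Type: Procedural cohesion

Procedural cohesion


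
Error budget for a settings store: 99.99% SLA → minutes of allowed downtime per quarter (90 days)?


Formula: allowed downtime = period * (100 - SLA) / 100
Period (quarter (90 days)) = 129600 minutes
Unavailability fraction = (100 - 99.99) / 100
Allowed downtime = 129600 * (100 - 99.99) / 100
Allowed downtime = 12.96 minutes

12.96 minutes


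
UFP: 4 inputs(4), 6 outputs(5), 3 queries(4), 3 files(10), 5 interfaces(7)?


UFP = EI*4 + EO*5 + EQ*4 + ILF*10 + EIF*7
UFP = 4*4 + 6*5 + 3*4 + 3*10 + 5*7
UFP = 16 + 30 + 12 + 30 + 35
UFP = 123

123


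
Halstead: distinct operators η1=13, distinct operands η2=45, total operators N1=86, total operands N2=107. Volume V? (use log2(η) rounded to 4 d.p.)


Formula: V = N * log2(η), where N = N1 + N2 and η = η1 + η2
η = 13 + 45 = 58
N = 86 + 107 = 193
log2(58) ≈ 5.8580
V = 193 * 5.8580 = 1130.59

1130.59


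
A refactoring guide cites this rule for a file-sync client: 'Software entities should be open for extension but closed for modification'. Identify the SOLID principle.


This describes the Open/Closed Principle (OCP)

Open/Closed Principle (OCP)


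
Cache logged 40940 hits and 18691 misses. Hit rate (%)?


Formula: hit rate = hits / (hits + misses) * 100
hit rate = 40940 / (40940 + 18691) * 100
hit rate = 40940 / 59631 * 100
hit rate = 68.66%

68.66%


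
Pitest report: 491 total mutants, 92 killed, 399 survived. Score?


Mutation score = killed / total * 100
Mutation score = 92 / 491 * 100
Mutation score = 18.74%

18.74%


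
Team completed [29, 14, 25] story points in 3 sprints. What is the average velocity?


Formula: Avg velocity = Total points / Number of sprints
Points: [29, 14, 25]
Sum = 29 + 14 + 25 = 68
Avg velocity = 68 / 3 = 22.67 points/sprint

22.67 points/sprint


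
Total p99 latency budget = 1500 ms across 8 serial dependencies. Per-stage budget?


Formula: per_stage = total_budget / stages
per_stage = 1500 / 8
per_stage = 187.5 ms

187.5 ms


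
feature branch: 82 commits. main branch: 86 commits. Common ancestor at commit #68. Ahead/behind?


Common ancestor: commit #68
feature commits after divergence: 82 - 68 = 14
main commits after divergence: 86 - 68 = 18
feature is 14 commits ahead of main
main is 18 commits ahead of feature

feature ahead: 14, main ahead: 18


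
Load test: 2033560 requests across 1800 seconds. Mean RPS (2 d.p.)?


Formula: throughput = requests / seconds
throughput = 2033560 / 1800
throughput = 1129.76 requests/second

1129.76 requests/second


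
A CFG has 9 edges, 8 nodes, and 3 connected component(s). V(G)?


Formula: V(G) = E - N + 2P
V(G) = 9 - 8 + 2*3
V(G) = 1 + 6
V(G) = 7

7


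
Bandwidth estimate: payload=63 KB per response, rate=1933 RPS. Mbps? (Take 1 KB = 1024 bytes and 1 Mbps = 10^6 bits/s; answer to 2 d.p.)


Formula: Mbps = payload_bytes * RPS * 8 / 1e6
Payload per request = 63 KB = 63 * 1024 = 64512 bytes
Total bytes/sec = 64512 * 1933 = 124701696
Total bits/sec = 124701696 * 8 = 997613568
Mbps = 997613568 / 1e6 = 997.61

997.61 Mbps


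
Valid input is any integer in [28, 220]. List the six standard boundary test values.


Range: [28, 220]
Boundaries: just below min, min, min+1, max-1, max, just above max
Values: [27, 28, 29, 219, 220, 221]

[27, 28, 29, 219, 220, 221]


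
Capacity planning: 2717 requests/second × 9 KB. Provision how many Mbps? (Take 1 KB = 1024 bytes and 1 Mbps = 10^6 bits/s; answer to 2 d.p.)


Formula: Mbps = payload_bytes * RPS * 8 / 1e6
Payload per request = 9 KB = 9 * 1024 = 9216 bytes
Total bytes/sec = 9216 * 2717 = 25039872
Total bits/sec = 25039872 * 8 = 200318976
Mbps = 200318976 / 1e6 = 200.32

200.32 Mbps


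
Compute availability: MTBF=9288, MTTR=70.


Availability = MTBF / (MTBF + MTTR)
Availability = 9288 / (9288 + 70)
Availability = 9288 / 9358
Availability = 99.252%

99.252%


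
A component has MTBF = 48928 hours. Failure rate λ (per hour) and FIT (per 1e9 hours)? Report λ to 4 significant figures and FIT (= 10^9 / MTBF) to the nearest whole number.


Formula: λ = 1 / MTBF; FIT = λ × 1e9 = 1e9 / MTBF
λ = 1 / 48928 ≈ 2.044e-05 failures/hour
FIT = 1e9 / 48928 ≈ 20438 failures per 1e9 hours (nearest whole number)

λ = 2.044e-05 /h, FIT = 20438


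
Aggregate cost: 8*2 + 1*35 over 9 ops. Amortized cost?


Formula: Amortized cost = Total cost / Operations
Total cost = (8 * 2) + (1 * 35)
Total cost = 16 + 35 = 51
Amortized = 51 / 9 = 5.6667

5.6667


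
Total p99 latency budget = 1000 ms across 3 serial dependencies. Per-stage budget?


Formula: per_stage = total_budget / stages
per_stage = 1000 / 3
per_stage = 333.33 ms

333.33 ms


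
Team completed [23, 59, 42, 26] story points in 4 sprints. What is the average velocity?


Formula: Avg velocity = Total points / Number of sprints
Points: [23, 59, 42, 26]
Sum = 23 + 59 + 42 + 26 = 150
Avg velocity = 150 / 4 = 37.5 points/sprint

37.5 points/sprint


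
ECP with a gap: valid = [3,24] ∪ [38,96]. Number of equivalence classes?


Valid ranges: [3,24] and [38,96]
Class 1: x < 3 — invalid
Class 2: 3 ≤ x ≤ 24 — valid
Class 3: 24 < x < 38 — invalid (gap between ranges)
Class 4: 38 ≤ x ≤ 96 — valid
Class 5: x > 96 — invalid
Total equivalence classes: 5

5 equivalence classes


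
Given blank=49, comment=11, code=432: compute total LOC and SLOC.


Total LOC = blank + comment + code
Total LOC = 49 + 11 + 432 = 492
SLOC (source only) = code = 432

Total LOC: 492, SLOC: 432


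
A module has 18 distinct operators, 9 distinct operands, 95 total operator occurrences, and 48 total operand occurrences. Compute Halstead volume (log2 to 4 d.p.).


Formula: V = N * log2(η), where N = N1 + N2 and η = η1 + η2
η = 18 + 9 = 27
N = 95 + 48 = 143
log2(27) ≈ 4.7549
V = 143 * 4.7549 = 679.95

679.95


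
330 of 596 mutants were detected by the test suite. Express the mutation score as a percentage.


Mutation score = killed / total * 100
Mutation score = 330 / 596 * 100
Mutation score = 55.37%

55.37%


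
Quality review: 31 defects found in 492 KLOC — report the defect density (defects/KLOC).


Defect density = defects / KLOC
Defect density = 31 / 492
Defect density = 0.063 defects/KLOC

0.063 defects/KLOC


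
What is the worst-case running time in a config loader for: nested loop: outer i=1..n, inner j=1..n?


Reasoning: n iterations times n iterations
Complexity: O(n^2)

O(n^2)


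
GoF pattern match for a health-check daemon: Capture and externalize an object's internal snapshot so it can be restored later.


This matches the Memento pattern

Memento


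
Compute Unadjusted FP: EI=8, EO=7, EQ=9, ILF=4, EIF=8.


UFP = EI*4 + EO*5 + EQ*4 + ILF*10 + EIF*7
UFP = 8*4 + 7*5 + 9*4 + 4*10 + 8*7
UFP = 32 + 35 + 36 + 40 + 56
UFP = 199

199


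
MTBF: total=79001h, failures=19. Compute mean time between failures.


Formula: MTBF = Total operating time / Number of failures
MTBF = 79001 / 19
MTBF = 4157.95 hours

4157.95 hours


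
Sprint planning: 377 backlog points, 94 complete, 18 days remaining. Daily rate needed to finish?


Formula: Required rate = Remaining points / Days left
Remaining = 377 - 94 = 283 points
Required rate = 283 / 18 = 15.72 points/day

15.72 points/day


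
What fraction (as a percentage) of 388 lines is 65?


Coverage = covered / total * 100
Coverage = 65 / 388 * 100
Coverage = 16.75%

16.75%


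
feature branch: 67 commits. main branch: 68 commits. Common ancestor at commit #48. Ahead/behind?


Common ancestor: commit #48
feature commits after divergence: 67 - 48 = 19
main commits after divergence: 68 - 48 = 20
feature is 19 commits ahead of main
main is 20 commits ahead of feature

feature ahead: 19, main ahead: 20


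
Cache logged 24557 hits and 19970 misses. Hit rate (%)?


Formula: hit rate = hits / (hits + misses) * 100
hit rate = 24557 / (24557 + 19970) * 100
hit rate = 24557 / 44527 * 100
hit rate = 55.15%

55.15%


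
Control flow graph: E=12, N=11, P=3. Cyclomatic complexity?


Formula: V(G) = E - N + 2P
V(G) = 12 - 11 + 2*3
V(G) = 1 + 6
V(G) = 7

7


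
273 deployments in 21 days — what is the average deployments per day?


Formula: deployments per day = releases / days
= 273 / 21
= 13.0 deploys/day
(equivalently, 91.0 deploys/week)

13.0 deploys/day


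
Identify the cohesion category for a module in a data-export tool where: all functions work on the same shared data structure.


Reasoning: Functions share data
Type: Communicational cohesion

Communicational cohesion


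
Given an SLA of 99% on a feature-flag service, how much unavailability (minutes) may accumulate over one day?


Formula: allowed downtime = period * (100 - SLA) / 100
Period (day) = 1440 minutes
Unavailability fraction = (100 - 99.0) / 100
Allowed downtime = 1440 * (100 - 99.0) / 100
Allowed downtime = 14.4 minutes

14.4 minutes


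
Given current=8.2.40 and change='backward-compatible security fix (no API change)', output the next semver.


Current: 8.2.40
Change category: 'backward-compatible security fix (no API change)' → patch bump
SemVer rule: patch bump → increment PATCH (MAJOR and MINOR unchanged)
New: 8.2.41

8.2.41


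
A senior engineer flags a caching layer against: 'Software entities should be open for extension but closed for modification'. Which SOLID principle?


This describes the Open/Closed Principle (OCP)

Open/Closed Principle (OCP)


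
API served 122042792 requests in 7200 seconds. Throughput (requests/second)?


Formula: throughput = requests / seconds
throughput = 122042792 / 7200
throughput = 16950.39 requests/second

16950.39 requests/second


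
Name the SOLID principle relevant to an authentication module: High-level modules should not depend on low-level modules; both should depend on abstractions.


This describes the Dependency Inversion Principle (DIP)

Dependency Inversion Principle (DIP)


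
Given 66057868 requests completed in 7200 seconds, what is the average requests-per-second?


Formula: throughput = requests / seconds
throughput = 66057868 / 7200
throughput = 9174.7 requests/second

9174.7 requests/second


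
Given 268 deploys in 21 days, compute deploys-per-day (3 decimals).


Formula: deployments per day = releases / days
= 268 / 21
= 12.762 deploys/day
(equivalently, 89.33 deploys/week)

12.762 deploys/day


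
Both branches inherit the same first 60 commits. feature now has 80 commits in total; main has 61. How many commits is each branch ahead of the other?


Common ancestor: commit #60
feature commits after divergence: 80 - 60 = 20
main commits after divergence: 61 - 60 = 1
feature is 20 commits ahead of main
main is 1 commits ahead of feature

feature ahead: 20, main ahead: 1


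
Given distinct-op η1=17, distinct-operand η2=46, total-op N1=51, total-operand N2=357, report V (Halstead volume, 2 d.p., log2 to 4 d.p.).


Formula: V = N * log2(η), where N = N1 + N2 and η = η1 + η2
η = 17 + 46 = 63
N = 51 + 357 = 408
log2(63) ≈ 5.9773
V = 408 * 5.9773 = 2438.74

2438.74


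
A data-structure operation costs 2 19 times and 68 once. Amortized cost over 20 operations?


Formula: Amortized cost = Total cost / Operations
Total cost = (19 * 2) + (1 * 68)
Total cost = 38 + 68 = 106
Amortized = 106 / 20 = 5.3

5.3


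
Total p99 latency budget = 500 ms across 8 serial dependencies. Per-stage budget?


Formula: per_stage = total_budget / stages
per_stage = 500 / 8
per_stage = 62.5 ms

62.5 ms


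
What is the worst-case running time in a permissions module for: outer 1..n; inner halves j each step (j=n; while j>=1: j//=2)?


Reasoning: n times log n
Complexity: O(n log n)

O(n log n)


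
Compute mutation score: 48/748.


Mutation score = killed / total * 100
Mutation score = 48 / 748 * 100
Mutation score = 6.42%

6.42%


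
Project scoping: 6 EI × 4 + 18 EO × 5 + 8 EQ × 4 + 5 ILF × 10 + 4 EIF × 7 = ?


UFP = EI*4 + EO*5 + EQ*4 + ILF*10 + EIF*7
UFP = 6*4 + 18*5 + 8*4 + 5*10 + 4*7
UFP = 24 + 90 + 32 + 50 + 28
UFP = 224

224


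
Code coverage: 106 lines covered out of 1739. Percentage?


Coverage = covered / total * 100
Coverage = 106 / 1739 * 100
Coverage = 6.1%

6.1%


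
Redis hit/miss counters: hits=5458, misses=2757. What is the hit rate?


Formula: hit rate = hits / (hits + misses) * 100
hit rate = 5458 / (5458 + 2757) * 100
hit rate = 5458 / 8215 * 100
hit rate = 66.44%

66.44%


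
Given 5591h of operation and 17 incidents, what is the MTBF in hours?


Formula: MTBF = Total operating time / Number of failures
MTBF = 5591 / 17
MTBF = 328.88 hours

328.88 hours


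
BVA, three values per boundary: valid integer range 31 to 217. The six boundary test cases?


Range: [31, 217]
Boundaries: just below min, min, min+1, max-1, max, just above max
Values: [30, 31, 32, 216, 217, 218]

[30, 31, 32, 216, 217, 218]


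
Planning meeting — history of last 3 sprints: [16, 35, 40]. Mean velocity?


Formula: Avg velocity = Total points / Number of sprints
Points: [16, 35, 40]
Sum = 16 + 35 + 40 = 91
Avg velocity = 91 / 3 = 30.33 points/sprint

30.33 points/sprint


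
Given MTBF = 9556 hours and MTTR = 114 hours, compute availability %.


Availability = MTBF / (MTBF + MTTR)
Availability = 9556 / (9556 + 114)
Availability = 9556 / 9670
Availability = 98.8211%

98.8211%


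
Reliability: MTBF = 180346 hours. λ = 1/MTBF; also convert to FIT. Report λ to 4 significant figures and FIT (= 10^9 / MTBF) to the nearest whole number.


Formula: λ = 1 / MTBF; FIT = λ × 1e9 = 1e9 / MTBF
λ = 1 / 180346 ≈ 5.545e-06 failures/hour
FIT = 1e9 / 180346 ≈ 5545 failures per 1e9 hours (nearest whole number)

λ = 5.545e-06 /h, FIT = 5545


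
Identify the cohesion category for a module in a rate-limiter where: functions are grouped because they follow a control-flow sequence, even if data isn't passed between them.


Reasoning: Grouped by order of execution within a routine, not by data flow
Type: Procedural cohesion

Procedural cohesion


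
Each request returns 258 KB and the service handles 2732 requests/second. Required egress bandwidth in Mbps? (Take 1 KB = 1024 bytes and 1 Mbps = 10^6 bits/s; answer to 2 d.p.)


Formula: Mbps = payload_bytes * RPS * 8 / 1e6
Payload per request = 258 KB = 258 * 1024 = 264192 bytes
Total bytes/sec = 264192 * 2732 = 721772544
Total bits/sec = 721772544 * 8 = 5774180352
Mbps = 5774180352 / 1e6 = 5774.18

5774.18 Mbps


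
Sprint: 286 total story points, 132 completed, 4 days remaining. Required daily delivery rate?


Formula: Required rate = Remaining points / Days left
Remaining = 286 - 132 = 154 points
Required rate = 154 / 4 = 38.5 points/day

38.5 points/day


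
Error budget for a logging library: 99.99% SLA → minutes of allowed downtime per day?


Formula: allowed downtime = period * (100 - SLA) / 100
Period (day) = 1440 minutes
Unavailability fraction = (100 - 99.99) / 100
Allowed downtime = 1440 * (100 - 99.99) / 100
Allowed downtime = 0.144 minutes

0.144 minutes


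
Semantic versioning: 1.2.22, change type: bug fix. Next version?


Current: 1.2.22
Change category: 'bug fix' → patch bump
SemVer rule: patch bump → increment PATCH (MAJOR and MINOR unchanged)
New: 1.2.23

1.2.23


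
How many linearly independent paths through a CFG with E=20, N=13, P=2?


Formula: V(G) = E - N + 2P
V(G) = 20 - 13 + 2*2
V(G) = 7 + 4
V(G) = 11

11


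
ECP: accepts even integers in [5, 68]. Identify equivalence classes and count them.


Constraint: even integers in [5, 68]
Class 1: x < 5 — out-of-range invalid
Class 2: x in [5,68] but odd — wrong type invalid
Class 3: x in [5,68] and even — valid
Class 4: x > 68 — out-of-range invalid
Total equivalence classes: 4

4 equivalence classes


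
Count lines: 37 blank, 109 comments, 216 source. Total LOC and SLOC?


Total LOC = blank + comment + code
Total LOC = 37 + 109 + 216 = 362
SLOC (source only) = code = 216

Total LOC: 362, SLOC: 216


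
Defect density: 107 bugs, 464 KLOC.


Defect density = defects / KLOC
Defect density = 107 / 464
Defect density = 0.231 defects/KLOC

0.231 defects/KLOC


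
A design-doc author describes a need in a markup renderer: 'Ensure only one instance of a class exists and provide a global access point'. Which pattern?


This matches the Singleton pattern

Singleton


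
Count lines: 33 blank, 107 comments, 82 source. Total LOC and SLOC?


Total LOC = blank + comment + code
Total LOC = 33 + 107 + 82 = 222
SLOC (source only) = code = 82

Total LOC: 222, SLOC: 82


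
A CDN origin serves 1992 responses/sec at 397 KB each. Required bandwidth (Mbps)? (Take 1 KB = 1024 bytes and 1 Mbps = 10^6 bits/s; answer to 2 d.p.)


Formula: Mbps = payload_bytes * RPS * 8 / 1e6
Payload per request = 397 KB = 397 * 1024 = 406528 bytes
Total bytes/sec = 406528 * 1992 = 809803776
Total bits/sec = 809803776 * 8 = 6478430208
Mbps = 6478430208 / 1e6 = 6478.43

6478.43 Mbps


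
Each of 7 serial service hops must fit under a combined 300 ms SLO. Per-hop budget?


Formula: per_stage = total_budget / stages
per_stage = 300 / 7
per_stage = 42.86 ms

42.86 ms


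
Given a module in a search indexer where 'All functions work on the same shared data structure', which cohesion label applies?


Reasoning: Functions share data
Type: Communicational cohesion

Communicational cohesion


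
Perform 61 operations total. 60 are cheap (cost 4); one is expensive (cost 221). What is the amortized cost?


Formula: Amortized cost = Total cost / Operations
Total cost = (60 * 4) + (1 * 221)
Total cost = 240 + 221 = 461
Amortized = 461 / 61 = 7.5574

7.5574


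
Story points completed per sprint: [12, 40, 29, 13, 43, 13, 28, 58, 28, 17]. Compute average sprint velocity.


Formula: Avg velocity = Total points / Number of sprints
Points: [12, 40, 29, 13, 43, 13, 28, 58, 28, 17]
Sum = 12 + 40 + 29 + 13 + 43 + 13 + 28 + 58 + 28 + 17 = 281
Avg velocity = 281 / 10 = 28.1 points/sprint

28.1 points/sprint


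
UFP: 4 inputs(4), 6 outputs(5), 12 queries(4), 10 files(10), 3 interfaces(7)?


UFP = EI*4 + EO*5 + EQ*4 + ILF*10 + EIF*7
UFP = 4*4 + 6*5 + 12*4 + 10*10 + 3*7
UFP = 16 + 30 + 48 + 100 + 21
UFP = 215

215


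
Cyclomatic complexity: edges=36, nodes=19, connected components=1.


Formula: V(G) = E - N + 2P
V(G) = 36 - 19 + 2*1
V(G) = 17 + 2
V(G) = 19

19


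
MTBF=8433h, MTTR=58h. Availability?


Availability = MTBF / (MTBF + MTTR)
Availability = 8433 / (8433 + 58)
Availability = 8433 / 8491
Availability = 99.3169%

99.3169%


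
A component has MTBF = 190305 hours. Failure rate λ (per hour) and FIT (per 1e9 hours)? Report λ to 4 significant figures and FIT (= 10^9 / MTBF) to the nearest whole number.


Formula: λ = 1 / MTBF; FIT = λ × 1e9 = 1e9 / MTBF
λ = 1 / 190305 ≈ 5.255e-06 failures/hour
FIT = 1e9 / 190305 ≈ 5255 failures per 1e9 hours (nearest whole number)

λ = 5.255e-06 /h, FIT = 5255


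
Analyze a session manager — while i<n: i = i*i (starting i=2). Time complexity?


Reasoning: squaring drives double-exponential growth; iterations ~ log log n
Complexity: O(log log n)

O(log log n)


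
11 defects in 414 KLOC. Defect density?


Defect density = defects / KLOC
Defect density = 11 / 414
Defect density = 0.027 defects/KLOC

0.027 defects/KLOC


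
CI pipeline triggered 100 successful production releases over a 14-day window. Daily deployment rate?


Formula: deployments per day = releases / days
= 100 / 14
= 7.143 deploys/day
(equivalently, 50.0 deploys/week)

7.143 deploys/day


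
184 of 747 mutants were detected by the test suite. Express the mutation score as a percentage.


Mutation score = killed / total * 100
Mutation score = 184 / 747 * 100
Mutation score = 24.63%

24.63%


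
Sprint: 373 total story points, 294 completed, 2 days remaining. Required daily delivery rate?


Formula: Required rate = Remaining points / Days left
Remaining = 373 - 294 = 79 points
Required rate = 79 / 2 = 39.5 points/day

39.5 points/day


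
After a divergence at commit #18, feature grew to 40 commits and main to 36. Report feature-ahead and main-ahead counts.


Common ancestor: commit #18
feature commits after divergence: 40 - 18 = 22
main commits after divergence: 36 - 18 = 18
feature is 22 commits ahead of main
main is 18 commits ahead of feature

feature ahead: 22, main ahead: 18


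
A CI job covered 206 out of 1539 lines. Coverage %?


Coverage = covered / total * 100
Coverage = 206 / 1539 * 100
Coverage = 13.39%

13.39%


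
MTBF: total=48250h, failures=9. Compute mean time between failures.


Formula: MTBF = Total operating time / Number of failures
MTBF = 48250 / 9
MTBF = 5361.11 hours

5361.11 hours
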